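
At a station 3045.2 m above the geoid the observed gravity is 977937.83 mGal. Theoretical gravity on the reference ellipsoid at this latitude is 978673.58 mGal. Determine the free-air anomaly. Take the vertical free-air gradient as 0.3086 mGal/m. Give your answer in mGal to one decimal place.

204.0

Free-air correction = 0.3086 × 3045.2 = 939.75 mGal
Free-air anomaly = 977937.83 − 978673.58 + (939.75) = 204.00 mGal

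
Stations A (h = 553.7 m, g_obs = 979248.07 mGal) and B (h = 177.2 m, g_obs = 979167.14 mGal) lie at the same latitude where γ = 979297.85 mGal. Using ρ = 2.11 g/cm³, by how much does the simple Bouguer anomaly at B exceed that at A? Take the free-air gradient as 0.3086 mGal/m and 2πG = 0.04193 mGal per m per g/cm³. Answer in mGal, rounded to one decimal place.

-163.8

Δg_SB(A) = 979248.07 − 979297.85 + 0.3086×553.7 − 0.04193×2.11×553.7 = 72.10 mGal
Δg_SB(B) = 979167.14 − 979297.85 + 0.3086×177.2 − 0.04193×2.11×177.2 = -91.70 mGal
Difference = -91.70 − (72.10) = -163.80 mGal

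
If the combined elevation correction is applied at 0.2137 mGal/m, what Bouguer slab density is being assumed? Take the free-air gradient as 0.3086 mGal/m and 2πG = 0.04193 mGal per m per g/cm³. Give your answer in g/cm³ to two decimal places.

0.2137 = 0.3086 − 0.04193 × ρ
ρ = (0.3086 − 0.2137) / 0.04193 = 2.26 g/cm³

2.26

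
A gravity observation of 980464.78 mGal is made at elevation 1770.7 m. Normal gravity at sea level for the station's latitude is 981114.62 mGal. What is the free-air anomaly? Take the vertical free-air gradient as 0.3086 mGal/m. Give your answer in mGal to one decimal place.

-103.4

Free-air correction = 0.3086 × 1770.7 = 546.44 mGal
Free-air anomaly = 980464.78 − 981114.62 + (546.44) = -103.40 mGal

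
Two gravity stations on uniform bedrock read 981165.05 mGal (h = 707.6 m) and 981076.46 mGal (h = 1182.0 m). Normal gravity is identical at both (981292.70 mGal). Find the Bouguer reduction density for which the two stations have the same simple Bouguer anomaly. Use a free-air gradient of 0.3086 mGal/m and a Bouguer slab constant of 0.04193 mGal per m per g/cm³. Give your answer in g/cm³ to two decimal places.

Δg_obs = 981076.46 − 981165.05 = -88.59 mGal over Δh = 1182.0 − 707.6 = 474.4 m
Equal Bouguer anomalies ⇒ Δg_obs + (0.3086 − 0.04193ρ)·Δh = 0
0.3086 − 0.04193ρ = −Δg_obs/Δh = 0.18674
ρ = (0.3086 − 0.18674) / 0.04193 = 2.91 g/cm³

2.91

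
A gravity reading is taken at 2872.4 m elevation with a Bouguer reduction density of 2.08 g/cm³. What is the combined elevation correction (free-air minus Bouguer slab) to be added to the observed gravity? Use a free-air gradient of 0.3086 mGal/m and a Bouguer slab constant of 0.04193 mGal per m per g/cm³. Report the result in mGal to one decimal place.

635.9

Combined gradient = 0.3086 − 0.04193 × 2.08 = 0.2213856 mGal/m
Combined elevation correction = 0.2213856 × 2872.4 = 635.9 mGal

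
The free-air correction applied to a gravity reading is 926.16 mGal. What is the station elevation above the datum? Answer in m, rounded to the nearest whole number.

3001

h = 926.16 / 0.3086 = 3001.17 m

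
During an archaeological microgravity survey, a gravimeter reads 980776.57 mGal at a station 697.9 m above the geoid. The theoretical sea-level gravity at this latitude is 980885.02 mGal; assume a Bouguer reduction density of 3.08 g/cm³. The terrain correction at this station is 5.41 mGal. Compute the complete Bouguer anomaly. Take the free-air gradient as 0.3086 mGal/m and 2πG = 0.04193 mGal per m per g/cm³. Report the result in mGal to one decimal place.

Free-air correction = 0.3086 × 697.9 = 215.37 mGal
Free-air anomaly = 980776.57 − 980885.02 + (215.37) = 106.92 mGal
Bouguer slab correction = 0.04193 × 3.08 × 697.9 = 90.13 mGal
Simple Bouguer anomaly = 106.92 − (90.13) = 16.79 mGal
Complete Bouguer anomaly = 16.79 + 5.41 = 22.20 mGal

22.2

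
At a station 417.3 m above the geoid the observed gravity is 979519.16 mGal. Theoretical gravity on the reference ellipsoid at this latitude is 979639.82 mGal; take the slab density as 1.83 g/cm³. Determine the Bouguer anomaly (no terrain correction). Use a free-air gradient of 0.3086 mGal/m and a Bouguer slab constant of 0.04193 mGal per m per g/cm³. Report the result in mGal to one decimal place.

Free-air correction = 0.3086 × 417.3 = 128.78 mGal
Free-air anomaly = 979519.16 − 979639.82 + (128.78) = 8.12 mGal
Bouguer slab correction = 0.04193 × 1.83 × 417.3 = 32.02 mGal
Simple Bouguer anomaly = 8.12 − (32.02) = -23.90 mGal

-23.9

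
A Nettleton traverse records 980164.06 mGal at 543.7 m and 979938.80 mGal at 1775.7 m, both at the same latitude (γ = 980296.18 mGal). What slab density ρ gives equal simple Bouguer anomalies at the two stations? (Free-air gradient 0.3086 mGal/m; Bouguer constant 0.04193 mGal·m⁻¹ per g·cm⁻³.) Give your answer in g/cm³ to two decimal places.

Δg_obs = 979938.80 − 980164.06 = -225.26 mGal over Δh = 1775.7 − 543.7 = 1232.0 m
Equal Bouguer anomalies ⇒ Δg_obs + (0.3086 − 0.04193ρ)·Δh = 0
0.3086 − 0.04193ρ = −Δg_obs/Δh = 0.18284
ρ = (0.3086 − 0.18284) / 0.04193 = 3.00 g/cm³

3.00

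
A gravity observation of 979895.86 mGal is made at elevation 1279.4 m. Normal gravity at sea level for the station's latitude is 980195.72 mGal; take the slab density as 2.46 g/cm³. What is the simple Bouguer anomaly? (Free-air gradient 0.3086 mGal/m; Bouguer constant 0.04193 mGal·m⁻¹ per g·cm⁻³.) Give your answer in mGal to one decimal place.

Free-air correction = 0.3086 × 1279.4 = 394.82 mGal
Free-air anomaly = 979895.86 − 980195.72 + (394.82) = 94.96 mGal
Bouguer slab correction = 0.04193 × 2.46 × 1279.4 = 131.97 mGal
Simple Bouguer anomaly = 94.96 − (131.97) = -37.01 mGal

-37.0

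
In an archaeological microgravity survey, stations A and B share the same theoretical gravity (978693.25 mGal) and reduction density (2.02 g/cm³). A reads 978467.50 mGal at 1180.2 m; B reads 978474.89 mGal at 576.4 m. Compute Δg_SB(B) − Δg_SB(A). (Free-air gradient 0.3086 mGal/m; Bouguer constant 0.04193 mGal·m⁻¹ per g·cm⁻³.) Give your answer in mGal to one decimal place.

Δg_SB(A) = 978467.50 − 978693.25 + 0.3086×1180.2 − 0.04193×2.02×1180.2 = 38.50 mGal
Δg_SB(B) = 978474.89 − 978693.25 + 0.3086×576.4 − 0.04193×2.02×576.4 = -89.30 mGal
Difference = -89.30 − (38.50) = -127.80 mGal

-127.8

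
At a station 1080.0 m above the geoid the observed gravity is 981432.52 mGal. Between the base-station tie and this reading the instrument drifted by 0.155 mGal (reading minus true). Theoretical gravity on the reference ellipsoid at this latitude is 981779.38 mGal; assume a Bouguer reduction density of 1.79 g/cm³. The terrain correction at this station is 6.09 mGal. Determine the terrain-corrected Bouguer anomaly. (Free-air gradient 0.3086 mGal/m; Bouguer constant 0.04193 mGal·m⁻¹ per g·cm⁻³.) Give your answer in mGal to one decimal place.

Drift-corrected reading = 981432.52 − (0.155) = 981432.365 mGal
Free-air correction = 0.3086 × 1080.0 = 333.29 mGal
Free-air anomaly = 981432.365 − 981779.38 + (333.29) = -13.725 mGal
Bouguer slab correction = 0.04193 × 1.79 × 1080.0 = 81.06 mGal
Simple Bouguer anomaly = -13.725 − (81.06) = -94.785 mGal
Complete Bouguer anomaly = -94.785 + 6.09 = -88.695 mGal

-88.7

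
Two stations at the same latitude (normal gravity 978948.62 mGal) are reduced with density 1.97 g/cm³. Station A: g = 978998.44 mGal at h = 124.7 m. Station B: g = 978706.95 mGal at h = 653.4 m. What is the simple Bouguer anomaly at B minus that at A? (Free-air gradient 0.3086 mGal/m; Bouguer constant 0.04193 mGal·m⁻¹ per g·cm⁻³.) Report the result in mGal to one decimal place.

-172.0

Δg_SB(A) = 978998.44 − 978948.62 + 0.3086×124.7 − 0.04193×1.97×124.7 = 78.00 mGal
Δg_SB(B) = 978706.95 − 978948.62 + 0.3086×653.4 − 0.04193×1.97×653.4 = -94.00 mGal
Difference = -94.00 − (78.00) = -172.00 mGal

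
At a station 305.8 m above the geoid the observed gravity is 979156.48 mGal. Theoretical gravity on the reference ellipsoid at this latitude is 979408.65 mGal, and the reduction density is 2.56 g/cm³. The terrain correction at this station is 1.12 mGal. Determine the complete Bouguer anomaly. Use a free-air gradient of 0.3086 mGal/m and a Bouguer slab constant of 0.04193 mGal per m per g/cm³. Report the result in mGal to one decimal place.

Free-air correction = 0.3086 × 305.8 = 94.37 mGal
Free-air anomaly = 979156.48 − 979408.65 + (94.37) = -157.80 mGal
Bouguer slab correction = 0.04193 × 2.56 × 305.8 = 32.82 mGal
Simple Bouguer anomaly = -157.80 − (32.82) = -190.62 mGal
Complete Bouguer anomaly = -190.62 + 1.12 = -189.50 mGal

-189.5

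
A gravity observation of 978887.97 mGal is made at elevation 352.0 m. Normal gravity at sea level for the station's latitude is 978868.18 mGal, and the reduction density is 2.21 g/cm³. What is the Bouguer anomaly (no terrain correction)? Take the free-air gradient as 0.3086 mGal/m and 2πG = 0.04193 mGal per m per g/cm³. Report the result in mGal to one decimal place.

Free-air correction = 0.3086 × 352.0 = 108.63 mGal
Free-air anomaly = 978887.97 − 978868.18 + (108.63) = 128.42 mGal
Bouguer slab correction = 0.04193 × 2.21 × 352.0 = 32.62 mGal
Simple Bouguer anomaly = 128.42 − (32.62) = 95.80 mGal

95.8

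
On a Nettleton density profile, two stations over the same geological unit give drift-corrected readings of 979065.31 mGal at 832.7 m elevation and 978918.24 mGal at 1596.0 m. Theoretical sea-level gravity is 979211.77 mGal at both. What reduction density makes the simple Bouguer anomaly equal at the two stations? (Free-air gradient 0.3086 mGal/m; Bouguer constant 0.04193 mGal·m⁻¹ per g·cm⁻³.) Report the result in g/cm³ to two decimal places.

Δg_obs = 978918.24 − 979065.31 = -147.07 mGal over Δh = 1596.0 − 832.7 = 763.3 m
Equal Bouguer anomalies ⇒ Δg_obs + (0.3086 − 0.04193ρ)·Δh = 0
0.3086 − 0.04193ρ = −Δg_obs/Δh = 0.19268
ρ = (0.3086 − 0.19268) / 0.04193 = 2.76 g/cm³

2.76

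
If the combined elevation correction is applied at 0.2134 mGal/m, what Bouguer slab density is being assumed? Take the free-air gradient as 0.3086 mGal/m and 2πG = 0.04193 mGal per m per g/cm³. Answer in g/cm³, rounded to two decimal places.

2.27

0.2134 = 0.3086 − 0.04193 × ρ
ρ = (0.3086 − 0.2134) / 0.04193 = 2.27 g/cm³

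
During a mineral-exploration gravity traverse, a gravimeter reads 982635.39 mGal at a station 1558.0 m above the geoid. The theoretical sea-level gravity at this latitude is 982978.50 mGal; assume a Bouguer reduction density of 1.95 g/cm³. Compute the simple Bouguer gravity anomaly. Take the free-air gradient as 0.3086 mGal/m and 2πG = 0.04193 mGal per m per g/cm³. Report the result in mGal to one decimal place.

Free-air correction = 0.3086 × 1558.0 = 480.80 mGal
Free-air anomaly = 982635.39 − 982978.50 + (480.80) = 137.69 mGal
Bouguer slab correction = 0.04193 × 1.95 × 1558.0 = 127.39 mGal
Simple Bouguer anomaly = 137.69 − (127.39) = 10.30 mGal

10.3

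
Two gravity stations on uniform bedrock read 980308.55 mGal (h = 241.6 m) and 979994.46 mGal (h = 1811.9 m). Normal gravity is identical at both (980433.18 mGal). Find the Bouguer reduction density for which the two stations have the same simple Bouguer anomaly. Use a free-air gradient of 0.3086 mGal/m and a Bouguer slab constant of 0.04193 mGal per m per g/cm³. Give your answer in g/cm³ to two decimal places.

2.59

Δg_obs = 979994.46 − 980308.55 = -314.09 mGal over Δh = 1811.9 − 241.6 = 1570.3 m
Equal Bouguer anomalies ⇒ Δg_obs + (0.3086 − 0.04193ρ)·Δh = 0
0.3086 − 0.04193ρ = −Δg_obs/Δh = 0.20002
ρ = (0.3086 − 0.20002) / 0.04193 = 2.59 g/cm³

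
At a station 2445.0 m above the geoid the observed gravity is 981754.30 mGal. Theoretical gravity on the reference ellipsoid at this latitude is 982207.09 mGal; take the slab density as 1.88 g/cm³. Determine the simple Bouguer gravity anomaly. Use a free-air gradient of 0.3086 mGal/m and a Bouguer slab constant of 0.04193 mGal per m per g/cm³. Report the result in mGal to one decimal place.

109.0

Free-air correction = 0.3086 × 2445.0 = 754.53 mGal
Free-air anomaly = 981754.30 − 982207.09 + (754.53) = 301.74 mGal
Bouguer slab correction = 0.04193 × 1.88 × 2445.0 = 192.74 mGal
Simple Bouguer anomaly = 301.74 − (192.74) = 109.00 mGal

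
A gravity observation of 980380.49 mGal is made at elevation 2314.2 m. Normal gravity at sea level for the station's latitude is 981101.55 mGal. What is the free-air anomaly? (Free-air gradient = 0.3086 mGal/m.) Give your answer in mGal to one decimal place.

Free-air correction = 0.3086 × 2314.2 = 714.16 mGal
Free-air anomaly = 980380.49 − 981101.55 + (714.16) = -6.90 mGal

-6.9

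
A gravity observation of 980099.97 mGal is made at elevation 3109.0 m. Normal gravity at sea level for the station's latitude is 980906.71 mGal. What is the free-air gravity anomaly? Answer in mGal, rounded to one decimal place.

152.7

Free-air correction = 0.3086 × 3109.0 = 959.44 mGal
Free-air anomaly = 980099.97 − 980906.71 + (959.44) = 152.70 mGal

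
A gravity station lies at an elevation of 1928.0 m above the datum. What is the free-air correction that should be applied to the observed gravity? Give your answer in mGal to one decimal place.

595.0

Free-air correction = 0.3086 × 1928.0 = 595.0 mGal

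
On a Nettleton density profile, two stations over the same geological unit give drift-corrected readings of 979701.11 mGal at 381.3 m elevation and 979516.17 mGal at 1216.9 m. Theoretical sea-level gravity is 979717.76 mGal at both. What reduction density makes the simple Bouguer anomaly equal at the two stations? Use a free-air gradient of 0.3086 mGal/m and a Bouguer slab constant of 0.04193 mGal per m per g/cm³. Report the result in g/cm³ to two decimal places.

2.08

Δg_obs = 979516.17 − 979701.11 = -184.94 mGal over Δh = 1216.9 − 381.3 = 835.6 m
Equal Bouguer anomalies ⇒ Δg_obs + (0.3086 − 0.04193ρ)·Δh = 0
0.3086 − 0.04193ρ = −Δg_obs/Δh = 0.22133
ρ = (0.3086 − 0.22133) / 0.04193 = 2.08 g/cm³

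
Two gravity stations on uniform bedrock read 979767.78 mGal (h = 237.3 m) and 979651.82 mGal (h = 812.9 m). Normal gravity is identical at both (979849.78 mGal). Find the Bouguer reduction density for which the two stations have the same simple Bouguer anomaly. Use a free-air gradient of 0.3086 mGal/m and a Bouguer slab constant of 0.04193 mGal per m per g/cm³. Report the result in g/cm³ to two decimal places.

2.56

Δg_obs = 979651.82 − 979767.78 = -115.96 mGal over Δh = 812.9 − 237.3 = 575.6 m
Equal Bouguer anomalies ⇒ Δg_obs + (0.3086 − 0.04193ρ)·Δh = 0
0.3086 − 0.04193ρ = −Δg_obs/Δh = 0.20146
ρ = (0.3086 − 0.20146) / 0.04193 = 2.56 g/cm³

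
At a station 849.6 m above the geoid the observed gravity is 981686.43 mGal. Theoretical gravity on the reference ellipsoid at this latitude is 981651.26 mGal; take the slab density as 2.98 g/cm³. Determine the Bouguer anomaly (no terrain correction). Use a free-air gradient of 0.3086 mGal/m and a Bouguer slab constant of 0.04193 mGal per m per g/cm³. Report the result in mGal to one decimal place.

Free-air correction = 0.3086 × 849.6 = 262.19 mGal
Free-air anomaly = 981686.43 − 981651.26 + (262.19) = 297.36 mGal
Bouguer slab correction = 0.04193 × 2.98 × 849.6 = 106.16 mGal
Simple Bouguer anomaly = 297.36 − (106.16) = 191.20 mGal

191.2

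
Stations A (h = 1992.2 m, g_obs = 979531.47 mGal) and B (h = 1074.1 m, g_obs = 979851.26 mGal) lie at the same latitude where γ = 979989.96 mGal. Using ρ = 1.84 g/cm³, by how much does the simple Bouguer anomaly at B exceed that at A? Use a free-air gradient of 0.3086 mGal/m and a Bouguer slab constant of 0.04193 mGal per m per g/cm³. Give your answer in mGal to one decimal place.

107.3

Δg_SB(A) = 979531.47 − 979989.96 + 0.3086×1992.2 − 0.04193×1.84×1992.2 = 2.60 mGal
Δg_SB(B) = 979851.26 − 979989.96 + 0.3086×1074.1 − 0.04193×1.84×1074.1 = 109.90 mGal
Difference = 109.90 − (2.60) = 107.30 mGal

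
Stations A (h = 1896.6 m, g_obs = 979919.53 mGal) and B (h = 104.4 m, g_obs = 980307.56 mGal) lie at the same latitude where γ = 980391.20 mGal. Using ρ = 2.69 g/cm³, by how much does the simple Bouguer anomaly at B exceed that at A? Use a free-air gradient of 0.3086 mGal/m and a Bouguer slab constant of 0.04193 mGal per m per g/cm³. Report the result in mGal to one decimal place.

37.1

Δg_SB(A) = 979919.53 − 980391.20 + 0.3086×1896.6 − 0.04193×2.69×1896.6 = -100.30 mGal
Δg_SB(B) = 980307.56 − 980391.20 + 0.3086×104.4 − 0.04193×2.69×104.4 = -63.20 mGal
Difference = -63.20 − (-100.30) = 37.10 mGal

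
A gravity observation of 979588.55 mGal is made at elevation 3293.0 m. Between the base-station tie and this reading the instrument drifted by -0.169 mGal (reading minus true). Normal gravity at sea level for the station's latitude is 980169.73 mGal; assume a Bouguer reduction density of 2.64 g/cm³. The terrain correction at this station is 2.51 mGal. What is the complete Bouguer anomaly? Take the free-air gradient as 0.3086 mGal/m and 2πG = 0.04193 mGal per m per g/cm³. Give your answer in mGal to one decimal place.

73.2

Drift-corrected reading = 979588.55 − (-0.169) = 979588.719 mGal
Free-air correction = 0.3086 × 3293.0 = 1016.22 mGal
Free-air anomaly = 979588.719 − 980169.73 + (1016.22) = 435.209 mGal
Bouguer slab correction = 0.04193 × 2.64 × 3293.0 = 364.52 mGal
Simple Bouguer anomaly = 435.209 − (364.52) = 70.689 mGal
Complete Bouguer anomaly = 70.689 + 2.51 = 73.199 mGal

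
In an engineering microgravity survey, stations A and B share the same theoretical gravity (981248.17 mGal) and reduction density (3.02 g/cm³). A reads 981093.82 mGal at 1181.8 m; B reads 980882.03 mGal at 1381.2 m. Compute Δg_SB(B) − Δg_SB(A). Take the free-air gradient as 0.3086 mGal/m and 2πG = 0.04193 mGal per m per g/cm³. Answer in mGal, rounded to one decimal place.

Δg_SB(A) = 981093.82 − 981248.17 + 0.3086×1181.8 − 0.04193×3.02×1181.8 = 60.70 mGal
Δg_SB(B) = 980882.03 − 981248.17 + 0.3086×1381.2 − 0.04193×3.02×1381.2 = -114.80 mGal
Difference = -114.80 − (60.70) = -175.50 mGal

-175.5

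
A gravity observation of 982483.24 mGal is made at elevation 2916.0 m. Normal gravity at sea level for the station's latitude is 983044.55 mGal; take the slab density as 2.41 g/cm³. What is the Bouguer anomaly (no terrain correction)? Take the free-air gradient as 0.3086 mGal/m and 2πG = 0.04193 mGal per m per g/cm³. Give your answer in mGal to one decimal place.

Free-air correction = 0.3086 × 2916.0 = 899.88 mGal
Free-air anomaly = 982483.24 − 983044.55 + (899.88) = 338.57 mGal
Bouguer slab correction = 0.04193 × 2.41 × 2916.0 = 294.67 mGal
Simple Bouguer anomaly = 338.57 − (294.67) = 43.90 mGal

43.9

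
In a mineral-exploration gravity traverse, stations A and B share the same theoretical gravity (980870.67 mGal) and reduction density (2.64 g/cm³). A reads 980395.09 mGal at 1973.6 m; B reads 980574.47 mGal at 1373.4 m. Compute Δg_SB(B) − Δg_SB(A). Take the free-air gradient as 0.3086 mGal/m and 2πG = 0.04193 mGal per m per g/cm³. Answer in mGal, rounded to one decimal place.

60.6

Δg_SB(A) = 980395.09 − 980870.67 + 0.3086×1973.6 − 0.04193×2.64×1973.6 = -85.00 mGal
Δg_SB(B) = 980574.47 − 980870.67 + 0.3086×1373.4 − 0.04193×2.64×1373.4 = -24.40 mGal
Difference = -24.40 − (-85.00) = 60.60 mGal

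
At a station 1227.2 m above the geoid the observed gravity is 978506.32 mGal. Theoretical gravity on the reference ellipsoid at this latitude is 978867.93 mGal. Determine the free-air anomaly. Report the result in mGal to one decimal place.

Free-air correction = 0.3086 × 1227.2 = 378.71 mGal
Free-air anomaly = 978506.32 − 978867.93 + (378.71) = 17.10 mGal

17.1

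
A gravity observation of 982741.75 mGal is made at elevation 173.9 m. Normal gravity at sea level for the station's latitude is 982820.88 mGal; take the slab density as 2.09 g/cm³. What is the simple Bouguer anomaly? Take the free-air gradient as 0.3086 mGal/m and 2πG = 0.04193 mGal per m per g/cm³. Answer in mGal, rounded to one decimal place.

-40.7

Free-air correction = 0.3086 × 173.9 = 53.67 mGal
Free-air anomaly = 982741.75 − 982820.88 + (53.67) = -25.46 mGal
Bouguer slab correction = 0.04193 × 2.09 × 173.9 = 15.24 mGal
Simple Bouguer anomaly = -25.46 − (15.24) = -40.70 mGal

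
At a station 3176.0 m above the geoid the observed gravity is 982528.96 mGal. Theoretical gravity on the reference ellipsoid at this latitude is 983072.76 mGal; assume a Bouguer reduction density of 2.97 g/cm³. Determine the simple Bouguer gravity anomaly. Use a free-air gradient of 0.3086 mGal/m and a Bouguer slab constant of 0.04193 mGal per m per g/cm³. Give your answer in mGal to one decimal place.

40.8

Free-air correction = 0.3086 × 3176.0 = 980.11 mGal
Free-air anomaly = 982528.96 − 983072.76 + (980.11) = 436.31 mGal
Bouguer slab correction = 0.04193 × 2.97 × 3176.0 = 395.51 mGal
Simple Bouguer anomaly = 436.31 − (395.51) = 40.80 mGal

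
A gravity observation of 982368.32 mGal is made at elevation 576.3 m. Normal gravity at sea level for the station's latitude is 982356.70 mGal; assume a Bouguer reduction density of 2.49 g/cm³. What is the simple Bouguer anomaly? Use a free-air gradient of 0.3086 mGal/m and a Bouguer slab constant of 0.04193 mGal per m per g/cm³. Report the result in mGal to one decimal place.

Free-air correction = 0.3086 × 576.3 = 177.85 mGal
Free-air anomaly = 982368.32 − 982356.70 + (177.85) = 189.47 mGal
Bouguer slab correction = 0.04193 × 2.49 × 576.3 = 60.17 mGal
Simple Bouguer anomaly = 189.47 − (60.17) = 129.30 mGal

129.3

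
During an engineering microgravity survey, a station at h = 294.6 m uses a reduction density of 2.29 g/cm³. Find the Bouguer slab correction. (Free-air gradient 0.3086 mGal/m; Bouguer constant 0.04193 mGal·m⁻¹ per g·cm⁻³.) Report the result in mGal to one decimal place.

28.3

Bouguer slab correction = 0.04193 × 2.29 × 294.6 = 28.3 mGal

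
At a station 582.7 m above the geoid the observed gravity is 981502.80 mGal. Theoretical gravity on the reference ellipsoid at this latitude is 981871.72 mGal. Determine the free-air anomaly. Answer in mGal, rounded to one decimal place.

-189.1

Free-air correction = 0.3086 × 582.7 = 179.82 mGal
Free-air anomaly = 981502.80 − 981871.72 + (179.82) = -189.10 mGal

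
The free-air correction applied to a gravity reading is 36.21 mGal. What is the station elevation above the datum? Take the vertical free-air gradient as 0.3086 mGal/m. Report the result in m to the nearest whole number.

117

h = 36.21 / 0.3086 = 117.34 m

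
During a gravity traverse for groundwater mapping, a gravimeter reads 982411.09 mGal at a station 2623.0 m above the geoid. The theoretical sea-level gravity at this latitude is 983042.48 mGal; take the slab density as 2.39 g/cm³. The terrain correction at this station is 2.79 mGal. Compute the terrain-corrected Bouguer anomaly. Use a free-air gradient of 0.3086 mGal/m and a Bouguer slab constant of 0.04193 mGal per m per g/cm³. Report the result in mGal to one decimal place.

-82.0

Free-air correction = 0.3086 × 2623.0 = 809.46 mGal
Free-air anomaly = 982411.09 − 983042.48 + (809.46) = 178.07 mGal
Bouguer slab correction = 0.04193 × 2.39 × 2623.0 = 262.86 mGal
Simple Bouguer anomaly = 178.07 − (262.86) = -84.79 mGal
Complete Bouguer anomaly = -84.79 + 2.79 = -82.00 mGal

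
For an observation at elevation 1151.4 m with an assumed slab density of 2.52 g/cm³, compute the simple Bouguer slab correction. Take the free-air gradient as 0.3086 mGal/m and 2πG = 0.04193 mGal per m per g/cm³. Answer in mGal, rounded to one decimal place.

121.7

Bouguer slab correction = 0.04193 × 2.52 × 1151.4 = 121.7 mGal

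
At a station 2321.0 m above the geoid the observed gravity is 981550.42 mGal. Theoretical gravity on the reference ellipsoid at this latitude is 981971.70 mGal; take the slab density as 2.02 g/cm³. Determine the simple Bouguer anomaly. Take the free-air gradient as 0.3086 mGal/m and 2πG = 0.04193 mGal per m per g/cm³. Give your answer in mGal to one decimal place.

98.4

Free-air correction = 0.3086 × 2321.0 = 716.26 mGal
Free-air anomaly = 981550.42 − 981971.70 + (716.26) = 294.98 mGal
Bouguer slab correction = 0.04193 × 2.02 × 2321.0 = 196.59 mGal
Simple Bouguer anomaly = 294.98 − (196.59) = 98.39 mGal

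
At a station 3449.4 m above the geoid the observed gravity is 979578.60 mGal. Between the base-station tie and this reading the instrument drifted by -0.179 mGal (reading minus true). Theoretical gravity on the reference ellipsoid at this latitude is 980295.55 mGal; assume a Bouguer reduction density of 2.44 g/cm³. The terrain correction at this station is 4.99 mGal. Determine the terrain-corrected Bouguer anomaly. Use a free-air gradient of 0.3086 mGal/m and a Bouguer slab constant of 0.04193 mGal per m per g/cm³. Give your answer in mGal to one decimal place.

Drift-corrected reading = 979578.60 − (-0.179) = 979578.779 mGal
Free-air correction = 0.3086 × 3449.4 = 1064.48 mGal
Free-air anomaly = 979578.779 − 980295.55 + (1064.48) = 347.709 mGal
Bouguer slab correction = 0.04193 × 2.44 × 3449.4 = 352.91 mGal
Simple Bouguer anomaly = 347.709 − (352.91) = -5.201 mGal
Complete Bouguer anomaly = -5.201 + 4.99 = -0.211 mGal

-0.2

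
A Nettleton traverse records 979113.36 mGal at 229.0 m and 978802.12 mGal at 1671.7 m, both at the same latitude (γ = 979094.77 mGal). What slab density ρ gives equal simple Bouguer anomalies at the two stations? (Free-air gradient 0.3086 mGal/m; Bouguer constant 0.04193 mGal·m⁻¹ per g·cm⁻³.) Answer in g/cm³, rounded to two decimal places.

2.21

Δg_obs = 978802.12 − 979113.36 = -311.24 mGal over Δh = 1671.7 − 229.0 = 1442.7 m
Equal Bouguer anomalies ⇒ Δg_obs + (0.3086 − 0.04193ρ)·Δh = 0
0.3086 − 0.04193ρ = −Δg_obs/Δh = 0.21573
ρ = (0.3086 − 0.21573) / 0.04193 = 2.21 g/cm³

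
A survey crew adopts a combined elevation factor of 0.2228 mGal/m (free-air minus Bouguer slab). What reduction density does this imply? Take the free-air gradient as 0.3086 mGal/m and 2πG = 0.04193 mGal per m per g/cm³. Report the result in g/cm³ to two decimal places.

0.2228 = 0.3086 − 0.04193 × ρ
ρ = (0.3086 − 0.2228) / 0.04193 = 2.05 g/cm³

2.05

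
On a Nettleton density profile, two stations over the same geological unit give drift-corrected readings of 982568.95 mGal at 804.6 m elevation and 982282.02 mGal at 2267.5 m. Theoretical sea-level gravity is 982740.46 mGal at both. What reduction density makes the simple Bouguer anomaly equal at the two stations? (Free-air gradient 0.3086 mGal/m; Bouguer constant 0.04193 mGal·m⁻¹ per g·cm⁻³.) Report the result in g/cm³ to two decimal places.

Δg_obs = 982282.02 − 982568.95 = -286.93 mGal over Δh = 2267.5 − 804.6 = 1462.9 m
Equal Bouguer anomalies ⇒ Δg_obs + (0.3086 − 0.04193ρ)·Δh = 0
0.3086 − 0.04193ρ = −Δg_obs/Δh = 0.19614
ρ = (0.3086 − 0.19614) / 0.04193 = 2.68 g/cm³

2.68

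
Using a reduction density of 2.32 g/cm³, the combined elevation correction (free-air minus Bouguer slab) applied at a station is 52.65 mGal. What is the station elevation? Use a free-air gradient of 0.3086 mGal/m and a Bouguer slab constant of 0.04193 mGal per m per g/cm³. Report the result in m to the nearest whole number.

249

Combined gradient = 0.3086 − 0.04193 × 2.32 = 0.2113224 mGal/m
h = 52.65 / 0.2113224 = 249.15 m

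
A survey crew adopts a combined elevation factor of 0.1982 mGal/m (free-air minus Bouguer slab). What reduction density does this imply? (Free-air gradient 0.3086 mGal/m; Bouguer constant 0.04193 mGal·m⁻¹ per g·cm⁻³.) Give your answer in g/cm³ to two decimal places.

0.1982 = 0.3086 − 0.04193 × ρ
ρ = (0.3086 − 0.1982) / 0.04193 = 2.63 g/cm³

2.63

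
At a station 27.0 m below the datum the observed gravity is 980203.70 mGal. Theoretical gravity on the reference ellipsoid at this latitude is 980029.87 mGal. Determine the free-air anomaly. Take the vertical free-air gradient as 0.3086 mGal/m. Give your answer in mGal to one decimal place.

165.5

Free-air correction = 0.3086 × -27.0 = -8.33 mGal
Free-air anomaly = 980203.70 − 980029.87 + (-8.33) = 165.50 mGal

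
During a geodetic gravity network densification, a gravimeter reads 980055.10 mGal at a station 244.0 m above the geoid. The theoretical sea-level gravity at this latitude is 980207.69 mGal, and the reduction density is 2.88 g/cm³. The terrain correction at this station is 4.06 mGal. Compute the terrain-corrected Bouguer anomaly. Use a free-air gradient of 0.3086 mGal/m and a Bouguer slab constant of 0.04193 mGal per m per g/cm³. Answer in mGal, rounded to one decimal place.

Free-air correction = 0.3086 × 244.0 = 75.30 mGal
Free-air anomaly = 980055.10 − 980207.69 + (75.30) = -77.29 mGal
Bouguer slab correction = 0.04193 × 2.88 × 244.0 = 29.47 mGal
Simple Bouguer anomaly = -77.29 − (29.47) = -106.76 mGal
Complete Bouguer anomaly = -106.76 + 4.06 = -102.70 mGal

-102.7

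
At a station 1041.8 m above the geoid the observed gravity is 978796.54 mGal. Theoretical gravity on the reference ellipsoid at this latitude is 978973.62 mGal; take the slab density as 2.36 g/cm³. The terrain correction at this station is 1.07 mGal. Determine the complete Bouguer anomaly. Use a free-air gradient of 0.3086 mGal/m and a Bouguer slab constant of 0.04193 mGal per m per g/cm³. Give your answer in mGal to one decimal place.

Free-air correction = 0.3086 × 1041.8 = 321.50 mGal
Free-air anomaly = 978796.54 − 978973.62 + (321.50) = 144.42 mGal
Bouguer slab correction = 0.04193 × 2.36 × 1041.8 = 103.09 mGal
Simple Bouguer anomaly = 144.42 − (103.09) = 41.33 mGal
Complete Bouguer anomaly = 41.33 + 1.07 = 42.40 mGal

42.4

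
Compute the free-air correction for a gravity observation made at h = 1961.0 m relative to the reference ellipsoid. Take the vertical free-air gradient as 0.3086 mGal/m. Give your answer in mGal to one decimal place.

605.2

Free-air correction = 0.3086 × 1961.0 = 605.2 mGal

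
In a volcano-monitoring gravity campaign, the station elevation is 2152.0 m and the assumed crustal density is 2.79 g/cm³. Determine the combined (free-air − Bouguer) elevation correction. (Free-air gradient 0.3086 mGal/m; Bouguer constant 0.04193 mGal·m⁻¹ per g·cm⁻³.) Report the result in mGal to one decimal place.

Combined gradient = 0.3086 − 0.04193 × 2.79 = 0.1916153 mGal/m
Combined elevation correction = 0.1916153 × 2152.0 = 412.4 mGal

412.4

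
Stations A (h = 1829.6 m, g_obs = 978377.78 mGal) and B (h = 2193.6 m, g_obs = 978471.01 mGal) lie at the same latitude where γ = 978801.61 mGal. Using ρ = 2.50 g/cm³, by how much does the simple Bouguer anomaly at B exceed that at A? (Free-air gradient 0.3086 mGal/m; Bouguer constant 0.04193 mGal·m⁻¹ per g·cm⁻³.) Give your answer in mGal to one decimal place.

Δg_SB(A) = 978377.78 − 978801.61 + 0.3086×1829.6 − 0.04193×2.50×1829.6 = -51.00 mGal
Δg_SB(B) = 978471.01 − 978801.61 + 0.3086×2193.6 − 0.04193×2.50×2193.6 = 116.40 mGal
Difference = 116.40 − (-51.00) = 167.40 mGal

167.4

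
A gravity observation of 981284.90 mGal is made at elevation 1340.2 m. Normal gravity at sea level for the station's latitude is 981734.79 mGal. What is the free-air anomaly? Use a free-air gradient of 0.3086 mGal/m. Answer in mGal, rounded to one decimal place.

Free-air correction = 0.3086 × 1340.2 = 413.59 mGal
Free-air anomaly = 981284.90 − 981734.79 + (413.59) = -36.30 mGal

-36.3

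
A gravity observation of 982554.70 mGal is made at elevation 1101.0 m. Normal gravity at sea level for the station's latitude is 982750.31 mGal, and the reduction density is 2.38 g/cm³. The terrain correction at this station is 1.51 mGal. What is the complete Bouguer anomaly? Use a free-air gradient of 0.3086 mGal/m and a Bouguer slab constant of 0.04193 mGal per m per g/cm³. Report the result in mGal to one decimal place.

35.8

Free-air correction = 0.3086 × 1101.0 = 339.77 mGal
Free-air anomaly = 982554.70 − 982750.31 + (339.77) = 144.16 mGal
Bouguer slab correction = 0.04193 × 2.38 × 1101.0 = 109.87 mGal
Simple Bouguer anomaly = 144.16 − (109.87) = 34.29 mGal
Complete Bouguer anomaly = 34.29 + 1.51 = 35.80 mGal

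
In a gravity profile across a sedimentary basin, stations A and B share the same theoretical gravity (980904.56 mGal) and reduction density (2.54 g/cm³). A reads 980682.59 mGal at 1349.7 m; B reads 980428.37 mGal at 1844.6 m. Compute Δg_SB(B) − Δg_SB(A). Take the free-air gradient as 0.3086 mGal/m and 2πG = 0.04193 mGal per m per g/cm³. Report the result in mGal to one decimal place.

-154.2

Δg_SB(A) = 980682.59 − 980904.56 + 0.3086×1349.7 − 0.04193×2.54×1349.7 = 50.80 mGal
Δg_SB(B) = 980428.37 − 980904.56 + 0.3086×1844.6 − 0.04193×2.54×1844.6 = -103.40 mGal
Difference = -103.40 − (50.80) = -154.20 mGal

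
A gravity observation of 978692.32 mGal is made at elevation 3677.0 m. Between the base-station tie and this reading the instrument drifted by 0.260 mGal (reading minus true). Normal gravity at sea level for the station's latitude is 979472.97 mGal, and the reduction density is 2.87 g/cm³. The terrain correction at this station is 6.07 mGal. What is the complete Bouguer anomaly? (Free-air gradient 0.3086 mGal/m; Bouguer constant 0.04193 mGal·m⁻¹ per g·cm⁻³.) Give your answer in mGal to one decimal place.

-82.6

Drift-corrected reading = 978692.32 − (0.260) = 978692.060 mGal
Free-air correction = 0.3086 × 3677.0 = 1134.72 mGal
Free-air anomaly = 978692.060 − 979472.97 + (1134.72) = 353.810 mGal
Bouguer slab correction = 0.04193 × 2.87 × 3677.0 = 442.49 mGal
Simple Bouguer anomaly = 353.810 − (442.49) = -88.680 mGal
Complete Bouguer anomaly = -88.680 + 6.07 = -82.610 mGal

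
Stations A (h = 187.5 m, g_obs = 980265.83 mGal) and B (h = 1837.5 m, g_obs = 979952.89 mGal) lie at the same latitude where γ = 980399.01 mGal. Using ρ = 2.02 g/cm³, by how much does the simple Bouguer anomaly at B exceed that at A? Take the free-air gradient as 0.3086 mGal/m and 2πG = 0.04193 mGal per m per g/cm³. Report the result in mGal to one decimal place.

Δg_SB(A) = 980265.83 − 980399.01 + 0.3086×187.5 − 0.04193×2.02×187.5 = -91.20 mGal
Δg_SB(B) = 979952.89 − 980399.01 + 0.3086×1837.5 − 0.04193×2.02×1837.5 = -34.70 mGal
Difference = -34.70 − (-91.20) = 56.50 mGal

56.5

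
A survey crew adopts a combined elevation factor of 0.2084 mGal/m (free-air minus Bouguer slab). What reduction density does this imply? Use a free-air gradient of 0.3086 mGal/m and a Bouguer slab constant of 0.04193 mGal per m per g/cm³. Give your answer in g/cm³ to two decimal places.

2.39

0.2084 = 0.3086 − 0.04193 × ρ
ρ = (0.3086 − 0.2084) / 0.04193 = 2.39 g/cm³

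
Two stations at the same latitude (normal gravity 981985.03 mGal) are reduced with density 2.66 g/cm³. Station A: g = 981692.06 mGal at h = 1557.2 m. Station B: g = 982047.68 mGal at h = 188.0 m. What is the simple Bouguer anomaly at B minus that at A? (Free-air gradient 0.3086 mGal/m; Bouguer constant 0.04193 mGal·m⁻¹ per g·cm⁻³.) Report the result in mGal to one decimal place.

85.8

Δg_SB(A) = 981692.06 − 981985.03 + 0.3086×1557.2 − 0.04193×2.66×1557.2 = 13.90 mGal
Δg_SB(B) = 982047.68 − 981985.03 + 0.3086×188.0 − 0.04193×2.66×188.0 = 99.70 mGal
Difference = 99.70 − (13.90) = 85.80 mGal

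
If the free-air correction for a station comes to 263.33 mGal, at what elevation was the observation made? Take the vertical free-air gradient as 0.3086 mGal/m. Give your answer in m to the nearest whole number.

853

h = 263.33 / 0.3086 = 853.31 m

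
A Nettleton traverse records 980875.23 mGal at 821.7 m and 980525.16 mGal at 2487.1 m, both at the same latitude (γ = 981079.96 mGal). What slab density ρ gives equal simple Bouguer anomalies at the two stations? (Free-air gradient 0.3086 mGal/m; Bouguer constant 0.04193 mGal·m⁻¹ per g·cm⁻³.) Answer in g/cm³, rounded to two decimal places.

Δg_obs = 980525.16 − 980875.23 = -350.07 mGal over Δh = 2487.1 − 821.7 = 1665.4 m
Equal Bouguer anomalies ⇒ Δg_obs + (0.3086 − 0.04193ρ)·Δh = 0
0.3086 − 0.04193ρ = −Δg_obs/Δh = 0.21020
ρ = (0.3086 − 0.21020) / 0.04193 = 2.35 g/cm³

2.35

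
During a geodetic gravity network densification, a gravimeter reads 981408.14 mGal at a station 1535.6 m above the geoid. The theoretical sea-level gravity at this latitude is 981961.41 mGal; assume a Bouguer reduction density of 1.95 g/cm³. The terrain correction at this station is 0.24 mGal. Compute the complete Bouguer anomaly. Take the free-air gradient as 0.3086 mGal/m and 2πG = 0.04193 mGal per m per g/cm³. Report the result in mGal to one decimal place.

-204.7

Free-air correction = 0.3086 × 1535.6 = 473.89 mGal
Free-air anomaly = 981408.14 − 981961.41 + (473.89) = -79.38 mGal
Bouguer slab correction = 0.04193 × 1.95 × 1535.6 = 125.56 mGal
Simple Bouguer anomaly = -79.38 − (125.56) = -204.94 mGal
Complete Bouguer anomaly = -204.94 + 0.24 = -204.70 mGal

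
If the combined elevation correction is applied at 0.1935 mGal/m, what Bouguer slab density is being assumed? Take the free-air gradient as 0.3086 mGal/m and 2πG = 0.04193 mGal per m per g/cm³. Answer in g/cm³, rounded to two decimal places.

2.75

0.1935 = 0.3086 − 0.04193 × ρ
ρ = (0.3086 − 0.1935) / 0.04193 = 2.75 g/cm³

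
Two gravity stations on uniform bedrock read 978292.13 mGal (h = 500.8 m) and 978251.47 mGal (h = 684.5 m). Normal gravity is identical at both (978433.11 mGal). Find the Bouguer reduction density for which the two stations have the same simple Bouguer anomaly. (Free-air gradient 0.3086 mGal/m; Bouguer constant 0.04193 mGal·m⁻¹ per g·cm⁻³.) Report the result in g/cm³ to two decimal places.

Δg_obs = 978251.47 − 978292.13 = -40.66 mGal over Δh = 684.5 − 500.8 = 183.7 m
Equal Bouguer anomalies ⇒ Δg_obs + (0.3086 − 0.04193ρ)·Δh = 0
0.3086 − 0.04193ρ = −Δg_obs/Δh = 0.22134
ρ = (0.3086 − 0.22134) / 0.04193 = 2.08 g/cm³

2.08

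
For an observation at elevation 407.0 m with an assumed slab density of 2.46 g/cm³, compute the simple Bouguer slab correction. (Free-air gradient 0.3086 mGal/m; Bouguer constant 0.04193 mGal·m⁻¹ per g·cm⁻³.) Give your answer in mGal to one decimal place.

42.0

Bouguer slab correction = 0.04193 × 2.46 × 407.0 = 42.0 mGal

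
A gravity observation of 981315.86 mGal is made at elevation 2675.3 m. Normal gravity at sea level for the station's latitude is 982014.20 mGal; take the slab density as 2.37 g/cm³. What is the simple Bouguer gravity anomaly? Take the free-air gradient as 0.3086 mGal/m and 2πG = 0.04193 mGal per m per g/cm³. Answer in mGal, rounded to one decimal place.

Free-air correction = 0.3086 × 2675.3 = 825.60 mGal
Free-air anomaly = 981315.86 − 982014.20 + (825.60) = 127.26 mGal
Bouguer slab correction = 0.04193 × 2.37 × 2675.3 = 265.86 mGal
Simple Bouguer anomaly = 127.26 − (265.86) = -138.60 mGal

-138.6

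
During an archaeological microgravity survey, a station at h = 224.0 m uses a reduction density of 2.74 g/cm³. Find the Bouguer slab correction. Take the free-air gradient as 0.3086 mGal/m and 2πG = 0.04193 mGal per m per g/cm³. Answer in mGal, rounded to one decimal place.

Bouguer slab correction = 0.04193 × 2.74 × 224.0 = 25.7 mGal

25.7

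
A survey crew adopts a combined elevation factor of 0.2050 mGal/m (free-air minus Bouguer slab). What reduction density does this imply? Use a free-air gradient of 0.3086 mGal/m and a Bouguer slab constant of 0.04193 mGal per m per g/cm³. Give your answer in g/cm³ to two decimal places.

2.47

0.2050 = 0.3086 − 0.04193 × ρ
ρ = (0.3086 − 0.2050) / 0.04193 = 2.47 g/cm³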